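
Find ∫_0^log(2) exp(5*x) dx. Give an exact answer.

Let u = exp(x), so du = exp(x) dx. When x = 0, u = 1; when x = log(2), u = 2.
The integral becomes ∫ u**4 du from 1 to 2, with antiderivative u**5/5.
Back in x: F(x) = exp(5*x)/5.
Then F(log(2)) - F(0) = (32/5) - (1/5) = 31/5.

31/5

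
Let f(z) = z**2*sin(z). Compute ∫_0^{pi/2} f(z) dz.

-2 + pi

Integrate by parts twice (u = z^2, dv = sin(z) dz).
An antiderivative is F(z) = -z**2*cos(z) + 2*z*sin(z) + 2*cos(z).
Then F(pi/2) - F(0) = (pi) - (2) = -2 + pi.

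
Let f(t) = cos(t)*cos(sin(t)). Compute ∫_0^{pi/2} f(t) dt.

Let u = sin(t), so du = cos(t) dt. When t = 0, u = 0; when t = pi/2, u = 1.
The integral becomes ∫ cos(u) du from 0 to 1, with antiderivative sin(u).
Back in t: F(t) = sin(sin(t)).
Then F(pi/2) - F(0) = (sin(1)) - (0) = sin(1).

sin(1)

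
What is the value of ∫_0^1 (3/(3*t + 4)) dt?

Let u = 3*t + 4, so du = 3 dt. When t = 0, u = 4; when t = 1, u = 7.
The integral becomes ∫ 1/u du from 4 to 7, with antiderivative log(u).
Back in t: F(t) = log(3*t + 4).
Then F(1) - F(0) = (log(7)) - (log(4)) = log(7/4).

log(7/4)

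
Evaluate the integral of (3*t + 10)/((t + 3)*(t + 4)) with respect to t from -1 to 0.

Factor the denominator: t**2 + 7*t + 12 = (t + 4)(t + 3).
Partial fractions: (3*t + 10)/((t + 3)*(t + 4)) = 2/(t + 4) + 1/(t + 3).
An antiderivative is F(t) = log(t + 3) + 2*log(t + 4).
Then F(0) - F(-1) = (log(48)) - (log(18)) = log(8/3).

log(8/3)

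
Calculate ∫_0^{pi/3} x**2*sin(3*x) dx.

Integrate by parts twice (u = x^2, dv = sin(3*x) dx).
An antiderivative is F(x) = -x**2*cos(3*x)/3 + 2*x*sin(3*x)/9 + 2*cos(3*x)/27.
Then F(pi/3) - F(0) = (-2/27 + pi**2/27) - (2/27) = -4/27 + pi**2/27.

-4/27 + pi**2/27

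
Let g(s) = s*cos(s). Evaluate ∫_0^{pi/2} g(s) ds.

-1 + pi/2

Integrate by parts once (u = s, dv = cos(s) ds).
An antiderivative is F(s) = s*sin(s) + cos(s).
Then F(pi/2) - F(0) = (pi/2) - (1) = -1 + pi/2.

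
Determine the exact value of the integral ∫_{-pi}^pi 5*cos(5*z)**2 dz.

5*pi

Use the identity cos^2(5*z) = (1 + cos(10*z))/2.
An antiderivative is F(z) = 5*z/2 + sin(10*z)/4.
Then F(pi) - F(-pi) = (5*pi/2) - (-5*pi/2) = 5*pi.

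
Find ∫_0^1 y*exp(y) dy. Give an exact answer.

Integrate by parts once (u = y, dv = exp(y) dy).
An antiderivative is F(y) = (y - 1)*exp(y).
Then F(1) - F(0) = (0) - (-1) = 1.

1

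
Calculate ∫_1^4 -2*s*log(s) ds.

Integrate by parts once (u = ln s, dv = -2*s ds).
An antiderivative is F(s) = -s**2*(2*log(s) - 1)/2.
Then F(4) - F(1) = (8 - 32*log(2)) - (1/2) = 15/2 - 32*log(2).

15/2 - 32*log(2)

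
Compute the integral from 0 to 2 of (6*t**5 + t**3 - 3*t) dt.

62

By the power rule, an antiderivative is F(t) = t**6 + t**4/4 - 3*t**2/2.
Then F(2) - F(0) = (62) - (0) = 62.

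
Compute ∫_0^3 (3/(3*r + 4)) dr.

Let u = 3*r + 4, so du = 3 dr. When r = 0, u = 4; when r = 3, u = 13.
The integral becomes ∫ 1/u du from 4 to 13, with antiderivative log(u).
Back in r: F(r) = log(3*r + 4).
Then F(3) - F(0) = (log(13)) - (log(4)) = log(13/4).

log(13/4)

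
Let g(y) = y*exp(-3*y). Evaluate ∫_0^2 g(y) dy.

Integrate by parts once (u = y, dv = exp(-3*y) dy).
An antiderivative is F(y) = (-3*y - 1)*exp(-3*y)/9.
Then F(2) - F(0) = (-7*exp(-6)/9) - (-1/9) = (-7 + exp(6))*exp(-6)/9.

(-7 + exp(6))*exp(-6)/9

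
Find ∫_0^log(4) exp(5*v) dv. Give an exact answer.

Let u = exp(v), so du = exp(v) dv. When v = 0, u = 1; when v = log(4), u = 4.
The integral becomes ∫ u**4 du from 1 to 4, with antiderivative u**5/5.
Back in v: F(v) = exp(5*v)/5.
Then F(log(4)) - F(0) = (1024/5) - (1/5) = 1023/5.

1023/5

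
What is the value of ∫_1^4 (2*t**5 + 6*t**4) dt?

By the power rule, an antiderivative is F(t) = t**6/3 + 6*t**5/5.
Then F(4) - F(1) = (38912/15) - (23/15) = 12963/5.

12963/5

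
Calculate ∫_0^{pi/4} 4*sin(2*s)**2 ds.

pi/2

Use the identity sin^2(2*s) = (1 - cos(4*s))/2.
An antiderivative is F(s) = 2*s - sin(4*s)/2.
Then F(pi/4) - F(0) = (pi/2) - (0) = pi/2.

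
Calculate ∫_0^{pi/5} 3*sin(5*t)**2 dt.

3*pi/10

Use the identity sin^2(5*t) = (1 - cos(10*t))/2.
An antiderivative is F(t) = 3*t/2 - 3*sin(10*t)/20.
Then F(pi/5) - F(0) = (3*pi/10) - (0) = 3*pi/10.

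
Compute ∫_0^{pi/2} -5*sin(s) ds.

An antiderivative is F(s) = 5*cos(s).
Then F(pi/2) - F(0) = (0) - (5) = -5.

-5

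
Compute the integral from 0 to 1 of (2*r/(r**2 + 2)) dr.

log(3/2)

Let u = r**2 + 2, so du = 2*r dr. When r = 0, u = 2; when r = 1, u = 3.
The integral becomes ∫ 1/u du from 2 to 3, with antiderivative log(u).
Back in r: F(r) = log(r**2 + 2).
Then F(1) - F(0) = (log(3)) - (log(2)) = log(3/2).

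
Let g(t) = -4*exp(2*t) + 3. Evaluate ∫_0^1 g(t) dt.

An antiderivative is F(t) = -2*exp(2*t) + 3*t.
Then F(1) - F(0) = (3 - 2*exp(2)) - (-2) = 5 - 2*exp(2).

5 - 2*exp(2)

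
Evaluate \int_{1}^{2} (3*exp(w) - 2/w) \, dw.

An antiderivative is F(w) = 3*exp(w) - 2*log(w).
Then F(2) - F(1) = (-log(4) + 3*exp(2)) - (3*exp(1)) = -3*exp(1) - log(4) + 3*exp(2).

-3*exp(1) - log(4) + 3*exp(2)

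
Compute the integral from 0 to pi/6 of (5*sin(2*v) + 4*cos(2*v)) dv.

An antiderivative is F(v) = 2*sin(2*v) - 5*cos(2*v)/2.
Then F(pi/6) - F(0) = (-5/4 + sqrt(3)) - (-5/2) = 5/4 + sqrt(3).

5/4 + sqrt(3)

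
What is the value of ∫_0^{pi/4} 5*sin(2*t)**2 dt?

5*pi/8

Use the identity sin^2(2*t) = (1 - cos(4*t))/2.
An antiderivative is F(t) = 5*t/2 - 5*sin(4*t)/8.
Then F(pi/4) - F(0) = (5*pi/8) - (0) = 5*pi/8.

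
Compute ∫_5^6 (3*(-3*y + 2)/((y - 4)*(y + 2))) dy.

Factor the denominator: y**2 - 2*y - 8 = (y + 2)(y - 4).
Partial fractions: 3*(-3*y + 2)/((y - 4)*(y + 2)) = -4/(y + 2) - 5/(y - 4).
An antiderivative is F(y) = -5*log(y - 4) - 4*log(y + 2).
Then F(6) - F(5) = (-17*log(2)) - (-4*log(7)) = -17*log(2) + 4*log(7).

-17*log(2) + 4*log(7)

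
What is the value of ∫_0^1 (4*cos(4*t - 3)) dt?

Let u = 4*t - 3, so du = 4 dt. When t = 0, u = -3; when t = 1, u = 1.
The integral becomes ∫ cos(u) du from -3 to 1, with antiderivative sin(u).
Back in t: F(t) = sin(4*t - 3).
Then F(1) - F(0) = (sin(1)) - (-sin(3)) = sin(3) + sin(1).

sin(3) + sin(1)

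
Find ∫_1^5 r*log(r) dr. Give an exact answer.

-6 + 25*log(5)/2

Integrate by parts once (u = ln r, dv = r dr).
An antiderivative is F(r) = r**2*(2*log(r) - 1)/4.
Then F(5) - F(1) = (-25/4 + 25*log(5)/2) - (-1/4) = -6 + 25*log(5)/2.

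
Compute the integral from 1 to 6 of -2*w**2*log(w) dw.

-144*log(3) - 144*log(2) + 430/9

Integrate by parts once (u = ln w, dv = -2*w**2 dw).
An antiderivative is F(w) = -2*w**3*(3*log(w) - 1)/9.
Then F(6) - F(1) = (-144*log(3) - 144*log(2) + 48) - (2/9) = -144*log(3) - 144*log(2) + 430/9.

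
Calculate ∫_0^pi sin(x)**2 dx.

Use the identity sin^2(x) = (1 - cos(2*x))/2.
An antiderivative is F(x) = x/2 - sin(2*x)/4.
Then F(pi) - F(0) = (pi/2) - (0) = pi/2.

pi/2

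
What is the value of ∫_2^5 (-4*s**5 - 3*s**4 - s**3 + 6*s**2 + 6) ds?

-242601/20

By the power rule, an antiderivative is F(s) = -2*s**6/3 - 3*s**5/5 - s**4/4 + 2*s**3 + 6*s.
Then F(5) - F(2) = (-146015/12) - (-568/15) = -242601/20.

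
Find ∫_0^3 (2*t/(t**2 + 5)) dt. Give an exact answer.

log(14/5)

Let u = t**2 + 5, so du = 2*t dt. When t = 0, u = 5; when t = 3, u = 14.
The integral becomes ∫ 1/u du from 5 to 14, with antiderivative log(u).
Back in t: F(t) = log(t**2 + 5).
Then F(3) - F(0) = (log(14)) - (log(5)) = log(14/5).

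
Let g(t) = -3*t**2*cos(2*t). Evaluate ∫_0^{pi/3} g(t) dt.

-sqrt(3)*pi**2/12 + 3*sqrt(3)/8 + pi/4

Integrate by parts twice (u = t^2, dv = -3*cos(2*t) dt).
An antiderivative is F(t) = -3*t**2*sin(2*t)/2 - 3*t*cos(2*t)/2 + 3*sin(2*t)/4.
Then F(pi/3) - F(0) = (-sqrt(3)*pi**2/12 + 3*sqrt(3)/8 + pi/4) - (0) = -sqrt(3)*pi**2/12 + 3*sqrt(3)/8 + pi/4.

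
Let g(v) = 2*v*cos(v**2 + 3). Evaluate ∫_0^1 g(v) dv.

sin(4) - sin(3)

Let u = v**2 + 3, so du = 2*v dv. When v = 0, u = 3; when v = 1, u = 4.
The integral becomes ∫ cos(u) du from 3 to 4, with antiderivative sin(u).
Back in v: F(v) = sin(v**2 + 3).
Then F(1) - F(0) = (sin(4)) - (sin(3)) = sin(4) - sin(3).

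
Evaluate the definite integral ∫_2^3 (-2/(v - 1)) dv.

-log(4)

An antiderivative is F(v) = -2*log(v - 1).
Then F(3) - F(2) = (-log(4)) - (0) = -log(4).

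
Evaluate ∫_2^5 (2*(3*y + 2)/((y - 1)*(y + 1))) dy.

Factor the denominator: y**2 - 1 = (y + 1)(y - 1).
Partial fractions: 2*(3*y + 2)/((y - 1)*(y + 1)) = 1/(y + 1) + 5/(y - 1).
An antiderivative is F(y) = 5*log(y - 1) + log(y + 1).
Then F(5) - F(2) = (log(3) + 11*log(2)) - (log(3)) = 11*log(2).

11*log(2)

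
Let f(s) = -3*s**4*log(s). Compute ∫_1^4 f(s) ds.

3069/25 - 6144*log(2)/5

Integrate by parts once (u = ln s, dv = -3*s**4 ds).
An antiderivative is F(s) = -3*s**5*(5*log(s) - 1)/25.
Then F(4) - F(1) = (3072/25 - 6144*log(2)/5) - (3/25) = 3069/25 - 6144*log(2)/5.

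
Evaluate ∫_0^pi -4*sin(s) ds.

An antiderivative is F(s) = 4*cos(s).
Then F(pi) - F(0) = (-4) - (4) = -8.

-8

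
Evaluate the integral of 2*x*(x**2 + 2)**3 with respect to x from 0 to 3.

Let u = x**2 + 2, so du = 2*x dx. When x = 0, u = 2; when x = 3, u = 11.
The integral becomes ∫ u**3 du from 2 to 11, with antiderivative u**4/4.
Back in x: F(x) = (x**2 + 2)**4/4.
Then F(3) - F(0) = (14641/4) - (4) = 14625/4.

14625/4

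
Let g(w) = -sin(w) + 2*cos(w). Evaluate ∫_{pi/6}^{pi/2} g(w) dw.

An antiderivative is F(w) = 2*sin(w) + cos(w).
Then F(pi/2) - F(pi/6) = (2) - (sqrt(3)/2 + 1) = 1 - sqrt(3)/2.

1 - sqrt(3)/2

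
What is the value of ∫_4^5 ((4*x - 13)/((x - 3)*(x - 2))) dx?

-6*log(2) + 5*log(3)

Factor the denominator: x**2 - 5*x + 6 = (x - 2)(x - 3).
Partial fractions: (4*x - 13)/((x - 3)*(x - 2)) = 5/(x - 2) - 1/(x - 3).
An antiderivative is F(x) = -log(x - 3) + 5*log(x - 2).
Then F(5) - F(4) = (-log(2) + 5*log(3)) - (log(32)) = -6*log(2) + 5*log(3).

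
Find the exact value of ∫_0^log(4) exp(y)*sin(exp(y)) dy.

cos(1) - cos(4)

Let u = exp(y), so du = exp(y) dy. When y = 0, u = 1; when y = log(4), u = 4.
The integral becomes ∫ sin(u) du from 1 to 4, with antiderivative -cos(u).
Back in y: F(y) = -cos(exp(y)).
Then F(log(4)) - F(0) = (-cos(4)) - (-cos(1)) = cos(1) - cos(4).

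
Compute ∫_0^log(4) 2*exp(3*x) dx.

42

Let u = exp(x), so du = exp(x) dx. When x = 0, u = 1; when x = log(4), u = 4.
The integral becomes 2·∫ u**2 du from 1 to 4, with antiderivative 2*u**3/3.
Back in x: F(x) = 2*exp(3*x)/3.
Then F(log(4)) - F(0) = (128/3) - (2/3) = 42.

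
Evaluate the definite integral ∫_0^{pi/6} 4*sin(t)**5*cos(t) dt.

Let u = sin(t), so du = cos(t) dt. When t = 0, u = 0; when t = pi/6, u = 1/2.
The integral becomes 4·∫ u**5 du from 0 to 1/2, with antiderivative 2*u**6/3.
Back in t: F(t) = 2*sin(t)**6/3.
Then F(pi/6) - F(0) = (1/96) - (0) = 1/96.

1/96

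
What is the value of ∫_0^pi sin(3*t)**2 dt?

pi/2

Use the identity sin^2(3*t) = (1 - cos(6*t))/2.
An antiderivative is F(t) = t/2 - sin(6*t)/12.
Then F(pi) - F(0) = (pi/2) - (0) = pi/2.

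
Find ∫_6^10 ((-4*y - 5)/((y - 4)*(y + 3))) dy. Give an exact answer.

-log(39)

Factor the denominator: y**2 - y - 12 = (y + 3)(y - 4).
Partial fractions: (-4*y - 5)/((y - 4)*(y + 3)) = -1/(y + 3) - 3/(y - 4).
An antiderivative is F(y) = -3*log(y - 4) - log(y + 3).
Then F(10) - F(6) = (-3*log(3) - log(13) - 3*log(2)) - (-log(72)) = -log(39).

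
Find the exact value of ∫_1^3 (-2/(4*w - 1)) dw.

An antiderivative is F(w) = -log(4*w - 1)/2.
Then F(3) - F(1) = (-log(11)/2) - (-log(3)/2) = -log(11)/2 + log(3)/2.

-log(11)/2 + log(3)/2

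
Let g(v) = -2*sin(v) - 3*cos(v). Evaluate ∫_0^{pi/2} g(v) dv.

An antiderivative is F(v) = -3*sin(v) + 2*cos(v).
Then F(pi/2) - F(0) = (-3) - (2) = -5.

-5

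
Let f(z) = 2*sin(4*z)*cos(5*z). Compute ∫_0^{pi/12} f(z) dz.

Use the identity sin(4*z)cos(5*z) = [sin(9*z) + sin(-z)]/2.
An antiderivative is F(z) = cos(z) - cos(9*z)/9.
Then F(pi/12) - F(0) = (11*sqrt(2)/36 + sqrt(6)/4) - (8/9) = -8/9 + 11*sqrt(2)/36 + sqrt(6)/4.

-8/9 + 11*sqrt(2)/36 + sqrt(6)/4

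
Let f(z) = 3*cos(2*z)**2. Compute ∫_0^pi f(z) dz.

Use the identity cos^2(2*z) = (1 + cos(4*z))/2.
An antiderivative is F(z) = 3*z/2 + 3*sin(4*z)/8.
Then F(pi) - F(0) = (3*pi/2) - (0) = 3*pi/2.

3*pi/2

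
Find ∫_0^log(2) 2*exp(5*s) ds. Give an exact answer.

62/5

Let u = exp(s), so du = exp(s) ds. When s = 0, u = 1; when s = log(2), u = 2.
The integral becomes 2·∫ u**4 du from 1 to 2, with antiderivative 2*u**5/5.
Back in s: F(s) = 2*exp(5*s)/5.
Then F(log(2)) - F(0) = (64/5) - (2/5) = 62/5.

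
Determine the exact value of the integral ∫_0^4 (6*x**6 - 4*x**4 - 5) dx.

By the power rule, an antiderivative is F(x) = 6*x**7/7 - 4*x**5/5 - 5*x.
Then F(4) - F(0) = (462148/35) - (0) = 462148/35.

462148/35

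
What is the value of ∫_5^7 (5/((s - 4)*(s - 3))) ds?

-5*log(2) + 5*log(3)

Factor the denominator: s**2 - 7*s + 12 = (s - 3)(s - 4).
Partial fractions: 5/((s - 4)*(s - 3)) = -5/(s - 3) + 5/(s - 4).
An antiderivative is F(s) = 5*log(s - 4) - 5*log(s - 3).
Then F(7) - F(5) = (-10*log(2) + 5*log(3)) - (-log(32)) = -5*log(2) + 5*log(3).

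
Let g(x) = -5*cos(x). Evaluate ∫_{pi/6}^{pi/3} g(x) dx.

An antiderivative is F(x) = -5*sin(x).
Then F(pi/3) - F(pi/6) = (-5*sqrt(3)/2) - (-5/2) = 5/2 - 5*sqrt(3)/2.

5/2 - 5*sqrt(3)/2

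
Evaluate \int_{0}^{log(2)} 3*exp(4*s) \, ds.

Let u = exp(s), so du = exp(s) ds. When s = 0, u = 1; when s = log(2), u = 2.
The integral becomes 3·∫ u**3 du from 1 to 2, with antiderivative 3*u**4/4.
Back in s: F(s) = 3*exp(4*s)/4.
Then F(log(2)) - F(0) = (12) - (3/4) = 45/4.

45/4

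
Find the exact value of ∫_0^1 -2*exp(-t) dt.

-2 + 2*exp(-1)

An antiderivative is F(t) = 2*exp(-t).
Then F(1) - F(0) = (2*exp(-1)) - (2) = -2 + 2*exp(-1).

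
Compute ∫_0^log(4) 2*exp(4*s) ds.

Let u = exp(s), so du = exp(s) ds. When s = 0, u = 1; when s = log(4), u = 4.
The integral becomes 2·∫ u**3 du from 1 to 4, with antiderivative u**4/2.
Back in s: F(s) = exp(4*s)/2.
Then F(log(4)) - F(0) = (128) - (1/2) = 255/2.

255/2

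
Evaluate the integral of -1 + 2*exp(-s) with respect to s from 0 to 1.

An antiderivative is F(s) = -s - 2*exp(-s).
Then F(1) - F(0) = (-1 - 2*exp(-1)) - (-2) = 1 - 2*exp(-1).

1 - 2*exp(-1)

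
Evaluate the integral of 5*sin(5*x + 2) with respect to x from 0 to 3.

cos(2) - cos(17)

Let u = 5*x + 2, so du = 5 dx. When x = 0, u = 2; when x = 3, u = 17.
The integral becomes ∫ sin(u) du from 2 to 17, with antiderivative -cos(u).
Back in x: F(x) = -cos(5*x + 2).
Then F(3) - F(0) = (-cos(17)) - (-cos(2)) = cos(2) - cos(17).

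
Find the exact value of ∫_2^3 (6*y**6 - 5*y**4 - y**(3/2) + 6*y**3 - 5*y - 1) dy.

By the power rule, an antiderivative is F(y) = 6*y**7/7 - 2*y**(5/2)/5 - y**5 + 3*y**4/2 - 5*y**2/2 - y.
Then F(3) - F(2) = (12093/7 - 18*sqrt(3)/5) - (628/7 - 8*sqrt(2)/5) = -18*sqrt(3)/5 + 8*sqrt(2)/5 + 11465/7.

-18*sqrt(3)/5 + 8*sqrt(2)/5 + 11465/7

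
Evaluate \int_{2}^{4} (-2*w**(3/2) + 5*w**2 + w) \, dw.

16*sqrt(2)/5 + 1106/15

By the power rule, an antiderivative is F(w) = -4*w**(5/2)/5 + 5*w**3/3 + w**2/2.
Then F(4) - F(2) = (1336/15) - (46/3 - 16*sqrt(2)/5) = 16*sqrt(2)/5 + 1106/15.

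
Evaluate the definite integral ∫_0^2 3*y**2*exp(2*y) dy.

-3/4 + 15*exp(4)/4

Integrate by parts twice (u = y^2, dv = 3*exp(2*y) dy).
An antiderivative is F(y) = (6*y**2 - 6*y + 3)*exp(2*y)/4.
Then F(2) - F(0) = (15*exp(4)/4) - (3/4) = -3/4 + 15*exp(4)/4.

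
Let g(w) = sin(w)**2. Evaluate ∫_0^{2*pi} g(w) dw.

pi

Use the identity sin^2(w) = (1 - cos(2*w))/2.
An antiderivative is F(w) = w/2 - sin(2*w)/4.
Then F(2*pi) - F(0) = (pi) - (0) = pi.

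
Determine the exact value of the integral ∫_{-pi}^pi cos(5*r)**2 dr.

Use the identity cos^2(5*r) = (1 + cos(10*r))/2.
An antiderivative is F(r) = r/2 + sin(10*r)/20.
Then F(pi) - F(-pi) = (pi/2) - (-pi/2) = pi.

pi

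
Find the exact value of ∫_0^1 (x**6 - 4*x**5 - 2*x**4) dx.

By the power rule, an antiderivative is F(x) = x**7/7 - 2*x**6/3 - 2*x**5/5.
Then F(1) - F(0) = (-97/105) - (0) = -97/105.

-97/105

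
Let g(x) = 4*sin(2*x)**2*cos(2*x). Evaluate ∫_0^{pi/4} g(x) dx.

2/3

Let u = sin(2*x), so du = 2*cos(2*x) dx. When x = 0, u = 0; when x = pi/4, u = 1.
The integral becomes 2·∫ u**2 du from 0 to 1, with antiderivative 2*u**3/3.
Back in x: F(x) = 2*sin(2*x)**3/3.
Then F(pi/4) - F(0) = (2/3) - (0) = 2/3.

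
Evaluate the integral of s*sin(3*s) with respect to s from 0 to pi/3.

Integrate by parts once (u = s, dv = sin(3*s) ds).
An antiderivative is F(s) = -s*cos(3*s)/3 + sin(3*s)/9.
Then F(pi/3) - F(0) = (pi/9) - (0) = pi/9.

pi/9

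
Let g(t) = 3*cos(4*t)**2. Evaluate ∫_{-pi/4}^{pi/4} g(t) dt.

Use the identity cos^2(4*t) = (1 + cos(8*t))/2.
An antiderivative is F(t) = 3*t/2 + 3*sin(8*t)/16.
Then F(pi/4) - F(-pi/4) = (3*pi/8) - (-3*pi/8) = 3*pi/4.

3*pi/4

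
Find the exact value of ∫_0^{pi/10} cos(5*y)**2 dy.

Use the identity cos^2(5*y) = (1 + cos(10*y))/2.
An antiderivative is F(y) = y/2 + sin(10*y)/20.
Then F(pi/10) - F(0) = (pi/20) - (0) = pi/20.

pi/20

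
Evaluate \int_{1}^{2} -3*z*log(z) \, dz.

9/4 - log(64)

Integrate by parts once (u = ln z, dv = -3*z dz).
An antiderivative is F(z) = -3*z**2*(2*log(z) - 1)/4.
Then F(2) - F(1) = (3 - log(64)) - (3/4) = 9/4 - log(64).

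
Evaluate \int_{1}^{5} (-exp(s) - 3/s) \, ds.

-exp(5) - 3*log(5) + exp(1)

An antiderivative is F(s) = -exp(s) - 3*log(s).
Then F(5) - F(1) = (-exp(5) - 3*log(5)) - (-exp(1)) = -exp(5) - 3*log(5) + exp(1).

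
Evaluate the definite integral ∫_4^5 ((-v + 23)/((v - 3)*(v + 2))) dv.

-5*log(7) + 5*log(3) + 9*log(2)

Factor the denominator: v**2 - v - 6 = (v + 2)(v - 3).
Partial fractions: (-v + 23)/((v - 3)*(v + 2)) = -5/(v + 2) + 4/(v - 3).
An antiderivative is F(v) = 4*log(v - 3) - 5*log(v + 2).
Then F(5) - F(4) = (-5*log(7) + 4*log(2)) - (-5*log(3) - 5*log(2)) = -5*log(7) + 5*log(3) + 9*log(2).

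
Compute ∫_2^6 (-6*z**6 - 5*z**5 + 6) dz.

-5851400/21

By the power rule, an antiderivative is F(z) = -6*z**7/7 - 5*z**6/6 + 6*z.
Then F(6) - F(2) = (-1951524/7) - (-3172/21) = -5851400/21.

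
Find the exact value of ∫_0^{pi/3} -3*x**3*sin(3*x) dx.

Integrate by parts 3 times (u = x^3, dv = -3*sin(3*x) dx).
An antiderivative is F(x) = x**3*cos(3*x) - x**2*sin(3*x) - 2*x*cos(3*x)/3 + 2*sin(3*x)/9.
Then F(pi/3) - F(0) = (pi*(6 - pi**2)/27) - (0) = pi*(6 - pi**2)/27.

pi*(6 - pi**2)/27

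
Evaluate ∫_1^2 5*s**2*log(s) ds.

Integrate by parts once (u = ln s, dv = 5*s**2 ds).
An antiderivative is F(s) = 5*s**3*(3*log(s) - 1)/9.
Then F(2) - F(1) = (-40/9 + 40*log(2)/3) - (-5/9) = -35/9 + 40*log(2)/3.

-35/9 + 40*log(2)/3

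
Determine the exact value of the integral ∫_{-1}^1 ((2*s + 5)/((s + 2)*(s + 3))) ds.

Factor the denominator: s**2 + 5*s + 6 = (s + 3)(s + 2).
Partial fractions: (2*s + 5)/((s + 2)*(s + 3)) = 1/(s + 3) + 1/(s + 2).
An antiderivative is F(s) = log(s + 2) + log(s + 3).
Then F(1) - F(-1) = (log(12)) - (log(2)) = log(6).

log(6)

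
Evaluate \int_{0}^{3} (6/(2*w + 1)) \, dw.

Let u = 2*w + 1, so du = 2 dw. When w = 0, u = 1; when w = 3, u = 7.
The integral becomes 3·∫ 1/u du from 1 to 7, with antiderivative 3*log(u).
Back in w: F(w) = 3*log(2*w + 1).
Then F(3) - F(0) = (3*log(7)) - (0) = 3*log(7).

3*log(7)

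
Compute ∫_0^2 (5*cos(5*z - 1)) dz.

sin(9) + sin(1)

Let u = 5*z - 1, so du = 5 dz. When z = 0, u = -1; when z = 2, u = 9.
The integral becomes ∫ cos(u) du from -1 to 9, with antiderivative sin(u).
Back in z: F(z) = sin(5*z - 1).
Then F(2) - F(0) = (sin(9)) - (-sin(1)) = sin(9) + sin(1).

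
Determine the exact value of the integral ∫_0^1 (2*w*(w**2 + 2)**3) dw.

65/4

Let u = w**2 + 2, so du = 2*w dw. When w = 0, u = 2; when w = 1, u = 3.
The integral becomes ∫ u**3 du from 2 to 3, with antiderivative u**4/4.
Back in w: F(w) = (w**2 + 2)**4/4.
Then F(1) - F(0) = (81/4) - (4) = 65/4.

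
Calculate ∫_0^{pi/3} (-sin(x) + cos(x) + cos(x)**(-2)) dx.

-1/2 + 3*sqrt(3)/2

An antiderivative is F(x) = sin(x) + cos(x) + tan(x).
Then F(pi/3) - F(0) = (1/2 + 3*sqrt(3)/2) - (1) = -1/2 + 3*sqrt(3)/2.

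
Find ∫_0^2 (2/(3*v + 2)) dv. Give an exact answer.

4*log(2)/3

An antiderivative is F(v) = 2*log(3*v + 2)/3.
Then F(2) - F(0) = (log(4)) - (2*log(2)/3) = 4*log(2)/3.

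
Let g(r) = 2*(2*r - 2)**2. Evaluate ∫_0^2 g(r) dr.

16/3

Let u = 2*r - 2, so du = 2 dr. When r = 0, u = -2; when r = 2, u = 2.
The integral becomes ∫ u**2 du from -2 to 2, with antiderivative u**3/3.
Back in r: F(r) = (2*r - 2)**3/3.
Then F(2) - F(0) = (8/3) - (-8/3) = 16/3.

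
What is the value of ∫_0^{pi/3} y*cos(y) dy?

Integrate by parts once (u = y, dv = cos(y) dy).
An antiderivative is F(y) = y*sin(y) + cos(y).
Then F(pi/3) - F(0) = (1/2 + sqrt(3)*pi/6) - (1) = -1/2 + sqrt(3)*pi/6.

-1/2 + sqrt(3)*pi/6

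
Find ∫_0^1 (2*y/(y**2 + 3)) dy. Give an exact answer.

log(4/3)

Let u = y**2 + 3, so du = 2*y dy. When y = 0, u = 3; when y = 1, u = 4.
The integral becomes ∫ 1/u du from 3 to 4, with antiderivative log(u).
Back in y: F(y) = log(y**2 + 3).
Then F(1) - F(0) = (log(4)) - (log(3)) = log(4/3).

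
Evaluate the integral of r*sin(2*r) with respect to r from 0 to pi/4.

Integrate by parts once (u = r, dv = sin(2*r) dr).
An antiderivative is F(r) = -r*cos(2*r)/2 + sin(2*r)/4.
Then F(pi/4) - F(0) = (1/4) - (0) = 1/4.

1/4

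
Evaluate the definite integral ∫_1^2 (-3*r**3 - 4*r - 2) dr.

By the power rule, an antiderivative is F(r) = -3*r**4/4 - 2*r**2 - 2*r.
Then F(2) - F(1) = (-24) - (-19/4) = -77/4.

-77/4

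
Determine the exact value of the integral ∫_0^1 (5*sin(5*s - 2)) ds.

Let u = 5*s - 2, so du = 5 ds. When s = 0, u = -2; when s = 1, u = 3.
The integral becomes ∫ sin(u) du from -2 to 3, with antiderivative -cos(u).
Back in s: F(s) = -cos(5*s - 2).
Then F(1) - F(0) = (-cos(3)) - (-cos(2)) = cos(2) - cos(3).

cos(2) - cos(3)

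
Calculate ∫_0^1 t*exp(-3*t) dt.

(-4 + exp(3))*exp(-3)/9

Integrate by parts once (u = t, dv = exp(-3*t) dt).
An antiderivative is F(t) = (-3*t - 1)*exp(-3*t)/9.
Then F(1) - F(0) = (-4*exp(-3)/9) - (-1/9) = (-4 + exp(3))*exp(-3)/9.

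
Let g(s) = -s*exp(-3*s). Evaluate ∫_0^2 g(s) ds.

(7 - exp(6))*exp(-6)/9

Integrate by parts once (u = s, dv = -exp(-3*s) ds).
An antiderivative is F(s) = (3*s + 1)*exp(-3*s)/9.
Then F(2) - F(0) = (7*exp(-6)/9) - (1/9) = (7 - exp(6))*exp(-6)/9.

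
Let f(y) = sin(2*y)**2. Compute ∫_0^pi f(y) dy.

Use the identity sin^2(2*y) = (1 - cos(4*y))/2.
An antiderivative is F(y) = y/2 - sin(4*y)/8.
Then F(pi) - F(0) = (pi/2) - (0) = pi/2.

pi/2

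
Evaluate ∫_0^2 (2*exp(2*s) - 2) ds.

An antiderivative is F(s) = exp(2*s) - 2*s.
Then F(2) - F(0) = (-4 + exp(4)) - (1) = -5 + exp(4).

-5 + exp(4)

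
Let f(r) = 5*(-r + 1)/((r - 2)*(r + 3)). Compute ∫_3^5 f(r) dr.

Factor the denominator: r**2 + r - 6 = (r + 3)(r - 2).
Partial fractions: 5*(-r + 1)/((r - 2)*(r + 3)) = -4/(r + 3) - 1/(r - 2).
An antiderivative is F(r) = -log(r - 2) - 4*log(r + 3).
Then F(5) - F(3) = (-12*log(2) - log(3)) - (-4*log(3) - 4*log(2)) = -8*log(2) + 3*log(3).

-8*log(2) + 3*log(3)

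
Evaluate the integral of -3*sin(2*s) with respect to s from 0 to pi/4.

-3/2

An antiderivative is F(s) = 3*cos(2*s)/2.
Then F(pi/4) - F(0) = (0) - (3/2) = -3/2.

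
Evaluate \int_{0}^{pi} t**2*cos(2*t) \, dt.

Integrate by parts twice (u = t^2, dv = cos(2*t) dt).
An antiderivative is F(t) = t**2*sin(2*t)/2 + t*cos(2*t)/2 - sin(2*t)/4.
Then F(pi) - F(0) = (pi/2) - (0) = pi/2.

pi/2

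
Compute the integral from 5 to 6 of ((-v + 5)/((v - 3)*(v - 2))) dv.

-8*log(2) + 5*log(3)

Factor the denominator: v**2 - 5*v + 6 = (v - 2)(v - 3).
Partial fractions: (-v + 5)/((v - 3)*(v - 2)) = -3/(v - 2) + 2/(v - 3).
An antiderivative is F(v) = 2*log(v - 3) - 3*log(v - 2).
Then F(6) - F(5) = (log(9/64)) - (log(4/27)) = -8*log(2) + 5*log(3).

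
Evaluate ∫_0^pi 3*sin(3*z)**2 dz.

3*pi/2

Use the identity sin^2(3*z) = (1 - cos(6*z))/2.
An antiderivative is F(z) = 3*z/2 - sin(6*z)/4.
Then F(pi) - F(0) = (3*pi/2) - (0) = 3*pi/2.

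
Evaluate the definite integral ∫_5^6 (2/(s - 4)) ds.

An antiderivative is F(s) = 2*log(s - 4).
Then F(6) - F(5) = (log(4)) - (0) = log(4).

log(4)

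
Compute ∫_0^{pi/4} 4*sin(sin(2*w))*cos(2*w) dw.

Let u = sin(2*w), so du = 2*cos(2*w) dw. When w = 0, u = 0; when w = pi/4, u = 1.
The integral becomes 2·∫ sin(u) du from 0 to 1, with antiderivative -2*cos(u).
Back in w: F(w) = -2*cos(sin(2*w)).
Then F(pi/4) - F(0) = (-2*cos(1)) - (-2) = 2 - 2*cos(1).

2 - 2*cos(1)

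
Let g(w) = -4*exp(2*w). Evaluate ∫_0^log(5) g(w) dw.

An antiderivative is F(w) = -2*exp(2*w).
Then F(log(5)) - F(0) = (-50) - (-2) = -48.

-48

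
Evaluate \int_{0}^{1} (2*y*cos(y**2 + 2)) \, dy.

-sin(2) + sin(3)

Let u = y**2 + 2, so du = 2*y dy. When y = 0, u = 2; when y = 1, u = 3.
The integral becomes ∫ cos(u) du from 2 to 3, with antiderivative sin(u).
Back in y: F(y) = sin(y**2 + 2).
Then F(1) - F(0) = (sin(3)) - (sin(2)) = -sin(2) + sin(3).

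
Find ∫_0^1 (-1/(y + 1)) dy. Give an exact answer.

-log(2)

An antiderivative is F(y) = -log(y + 1).
Then F(1) - F(0) = (-log(2)) - (0) = -log(2).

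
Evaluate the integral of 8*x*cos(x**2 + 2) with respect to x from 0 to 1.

-4*sin(2) + 4*sin(3)

Let u = x**2 + 2, so du = 2*x dx. When x = 0, u = 2; when x = 1, u = 3.
The integral becomes 4·∫ cos(u) du from 2 to 3, with antiderivative 4*sin(u).
Back in x: F(x) = 4*sin(x**2 + 2).
Then F(1) - F(0) = (4*sin(3)) - (4*sin(2)) = -4*sin(2) + 4*sin(3).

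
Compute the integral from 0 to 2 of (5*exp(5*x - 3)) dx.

-(1 - exp(10))*exp(-3)

Let u = 5*x - 3, so du = 5 dx. When x = 0, u = -3; when x = 2, u = 7.
The integral becomes ∫ exp(u) du from -3 to 7, with antiderivative exp(u).
Back in x: F(x) = exp(5*x - 3).
Then F(2) - F(0) = (exp(7)) - (exp(-3)) = -(1 - exp(10))*exp(-3).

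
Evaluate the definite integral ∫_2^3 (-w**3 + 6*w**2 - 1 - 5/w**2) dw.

239/12

By the power rule, an antiderivative is F(w) = -w**4/4 + 2*w**3 - w + 5/w.
Then F(3) - F(2) = (389/12) - (25/2) = 239/12.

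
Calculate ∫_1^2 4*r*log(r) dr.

Integrate by parts once (u = ln r, dv = 4*r dr).
An antiderivative is F(r) = r**2*(2*log(r) - 1).
Then F(2) - F(1) = (-4 + 8*log(2)) - (-1) = -3 + 8*log(2).

-3 + 8*log(2)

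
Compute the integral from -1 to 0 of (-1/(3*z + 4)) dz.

-2*log(2)/3

An antiderivative is F(z) = -log(3*z + 4)/3.
Then F(0) - F(-1) = (-2*log(2)/3) - (0) = -2*log(2)/3.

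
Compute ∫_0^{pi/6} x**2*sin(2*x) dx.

-1/8 - pi**2/144 + sqrt(3)*pi/24

Integrate by parts twice (u = x^2, dv = sin(2*x) dx).
An antiderivative is F(x) = -x**2*cos(2*x)/2 + x*sin(2*x)/2 + cos(2*x)/4.
Then F(pi/6) - F(0) = (-pi**2/144 + 1/8 + sqrt(3)*pi/24) - (1/4) = -1/8 - pi**2/144 + sqrt(3)*pi/24.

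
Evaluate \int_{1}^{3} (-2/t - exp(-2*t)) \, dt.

An antiderivative is F(t) = -2*log(t) + exp(-2*t)/2.
Then F(3) - F(1) = (-2*log(3) + exp(-6)/2) - (exp(-2)/2) = (-4*exp(6)*log(3) - exp(4) + 1)*exp(-6)/2.

(-4*exp(6)*log(3) - exp(4) + 1)*exp(-6)/2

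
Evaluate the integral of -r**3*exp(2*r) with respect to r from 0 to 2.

Integrate by parts 3 times (u = r^3, dv = -exp(2*r) dr).
An antiderivative is F(r) = (-4*r**3 + 6*r**2 - 6*r + 3)*exp(2*r)/8.
Then F(2) - F(0) = (-17*exp(4)/8) - (3/8) = -17*exp(4)/8 - 3/8.

-17*exp(4)/8 - 3/8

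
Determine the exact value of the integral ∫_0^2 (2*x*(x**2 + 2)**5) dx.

Let u = x**2 + 2, so du = 2*x dx. When x = 0, u = 2; when x = 2, u = 6.
The integral becomes ∫ u**5 du from 2 to 6, with antiderivative u**6/6.
Back in x: F(x) = (x**2 + 2)**6/6.
Then F(2) - F(0) = (7776) - (32/3) = 23296/3.

23296/3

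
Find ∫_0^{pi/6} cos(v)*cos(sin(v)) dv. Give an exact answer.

sin(1/2)

Let u = sin(v), so du = cos(v) dv. When v = 0, u = 0; when v = pi/6, u = 1/2.
The integral becomes ∫ cos(u) du from 0 to 1/2, with antiderivative sin(u).
Back in v: F(v) = sin(sin(v)).
Then F(pi/6) - F(0) = (sin(1/2)) - (0) = sin(1/2).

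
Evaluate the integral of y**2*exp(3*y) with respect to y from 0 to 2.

-2/27 + 26*exp(6)/27

Integrate by parts twice (u = y^2, dv = exp(3*y) dy).
An antiderivative is F(y) = (9*y**2 - 6*y + 2)*exp(3*y)/27.
Then F(2) - F(0) = (26*exp(6)/27) - (2/27) = -2/27 + 26*exp(6)/27.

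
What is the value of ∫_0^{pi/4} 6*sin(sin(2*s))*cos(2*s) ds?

3 - 3*cos(1)

Let u = sin(2*s), so du = 2*cos(2*s) ds. When s = 0, u = 0; when s = pi/4, u = 1.
The integral becomes 3·∫ sin(u) du from 0 to 1, with antiderivative -3*cos(u).
Back in s: F(s) = -3*cos(sin(2*s)).
Then F(pi/4) - F(0) = (-3*cos(1)) - (-3) = 3 - 3*cos(1).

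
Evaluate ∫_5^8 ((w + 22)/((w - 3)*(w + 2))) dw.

Factor the denominator: w**2 - w - 6 = (w + 2)(w - 3).
Partial fractions: (w + 22)/((w - 3)*(w + 2)) = -4/(w + 2) + 5/(w - 3).
An antiderivative is F(w) = 5*log(w - 3) - 4*log(w + 2).
Then F(8) - F(5) = (log(5/16)) - (-4*log(7) + 5*log(2)) = -9*log(2) + log(5) + 4*log(7).

-9*log(2) + log(5) + 4*log(7)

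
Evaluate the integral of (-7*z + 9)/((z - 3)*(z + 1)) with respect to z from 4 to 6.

Factor the denominator: z**2 - 2*z - 3 = (z + 1)(z - 3).
Partial fractions: (-7*z + 9)/((z - 3)*(z + 1)) = -4/(z + 1) - 3/(z - 3).
An antiderivative is F(z) = -3*log(z - 3) - 4*log(z + 1).
Then F(6) - F(4) = (-4*log(7) - 3*log(3)) - (-4*log(5)) = -4*log(7) - 3*log(3) + 4*log(5).

-4*log(7) - 3*log(3) + 4*log(5)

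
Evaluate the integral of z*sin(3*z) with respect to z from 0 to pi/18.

-sqrt(3)*pi/108 + 1/18

Integrate by parts once (u = z, dv = sin(3*z) dz).
An antiderivative is F(z) = -z*cos(3*z)/3 + sin(3*z)/9.
Then F(pi/18) - F(0) = (-sqrt(3)*pi/108 + 1/18) - (0) = -sqrt(3)*pi/108 + 1/18.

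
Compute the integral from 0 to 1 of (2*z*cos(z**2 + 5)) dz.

sin(6) - sin(5)

Let u = z**2 + 5, so du = 2*z dz. When z = 0, u = 5; when z = 1, u = 6.
The integral becomes ∫ cos(u) du from 5 to 6, with antiderivative sin(u).
Back in z: F(z) = sin(z**2 + 5).
Then F(1) - F(0) = (sin(6)) - (sin(5)) = sin(6) - sin(5).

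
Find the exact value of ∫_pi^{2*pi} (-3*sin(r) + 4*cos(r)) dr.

6

An antiderivative is F(r) = 4*sin(r) + 3*cos(r).
Then F(2*pi) - F(pi) = (3) - (-3) = 6.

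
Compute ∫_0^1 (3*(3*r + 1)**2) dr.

21

Let u = 3*r + 1, so du = 3 dr. When r = 0, u = 1; when r = 1, u = 4.
The integral becomes ∫ u**2 du from 1 to 4, with antiderivative u**3/3.
Back in r: F(r) = (3*r + 1)**3/3.
Then F(1) - F(0) = (64/3) - (1/3) = 21.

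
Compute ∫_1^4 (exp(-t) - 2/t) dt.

An antiderivative is F(t) = -2*log(t) - exp(-t).
Then F(4) - F(1) = (-4*log(2) - exp(-4)) - (-exp(-1)) = -4*log(2) - exp(-4) + exp(-1).

-4*log(2) - exp(-4) + exp(-1)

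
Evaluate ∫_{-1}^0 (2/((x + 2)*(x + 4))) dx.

Factor the denominator: x**2 + 6*x + 8 = (x + 4)(x + 2).
Partial fractions: 2/((x + 2)*(x + 4)) = -1/(x + 4) + 1/(x + 2).
An antiderivative is F(x) = log(x + 2) - log(x + 4).
Then F(0) - F(-1) = (-log(2)) - (-log(3)) = log(3/2).

log(3/2)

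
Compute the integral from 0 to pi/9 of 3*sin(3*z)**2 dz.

Use the identity sin^2(3*z) = (1 - cos(6*z))/2.
An antiderivative is F(z) = 3*z/2 - sin(6*z)/4.
Then F(pi/9) - F(0) = (-sqrt(3)/8 + pi/6) - (0) = -sqrt(3)/8 + pi/6.

-sqrt(3)/8 + pi/6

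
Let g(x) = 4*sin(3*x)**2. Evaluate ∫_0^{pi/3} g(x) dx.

2*pi/3

Use the identity sin^2(3*x) = (1 - cos(6*x))/2.
An antiderivative is F(x) = 2*x - sin(6*x)/3.
Then F(pi/3) - F(0) = (2*pi/3) - (0) = 2*pi/3.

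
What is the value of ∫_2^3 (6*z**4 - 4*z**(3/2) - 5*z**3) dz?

-72*sqrt(3)/5 + 32*sqrt(2)/5 + 3439/20

By the power rule, an antiderivative is F(z) = -8*z**(5/2)/5 + 6*z**5/5 - 5*z**4/4.
Then F(3) - F(2) = (3807/20 - 72*sqrt(3)/5) - (92/5 - 32*sqrt(2)/5) = -72*sqrt(3)/5 + 32*sqrt(2)/5 + 3439/20.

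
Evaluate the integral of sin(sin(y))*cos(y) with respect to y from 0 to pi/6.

Let u = sin(y), so du = cos(y) dy. When y = 0, u = 0; when y = pi/6, u = 1/2.
The integral becomes ∫ sin(u) du from 0 to 1/2, with antiderivative -cos(u).
Back in y: F(y) = -cos(sin(y)).
Then F(pi/6) - F(0) = (-cos(1/2)) - (-1) = 1 - cos(1/2).

1 - cos(1/2)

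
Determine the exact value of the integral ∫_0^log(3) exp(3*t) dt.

Let u = exp(t), so du = exp(t) dt. When t = 0, u = 1; when t = log(3), u = 3.
The integral becomes ∫ u**2 du from 1 to 3, with antiderivative u**3/3.
Back in t: F(t) = exp(3*t)/3.
Then F(log(3)) - F(0) = (9) - (1/3) = 26/3.

26/3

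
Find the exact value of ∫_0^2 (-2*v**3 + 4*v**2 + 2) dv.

By the power rule, an antiderivative is F(v) = -v**4/2 + 4*v**3/3 + 2*v.
Then F(2) - F(0) = (20/3) - (0) = 20/3.

20/3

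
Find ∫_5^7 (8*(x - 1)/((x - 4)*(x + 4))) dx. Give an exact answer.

-7*log(3) + 5*log(11)

Factor the denominator: x**2 - 16 = (x + 4)(x - 4).
Partial fractions: 8*(x - 1)/((x - 4)*(x + 4)) = 5/(x + 4) + 3/(x - 4).
An antiderivative is F(x) = 3*log(x - 4) + 5*log(x + 4).
Then F(7) - F(5) = (3*log(3) + 5*log(11)) - (10*log(3)) = -7*log(3) + 5*log(11).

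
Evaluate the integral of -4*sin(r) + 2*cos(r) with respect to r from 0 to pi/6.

An antiderivative is F(r) = 2*sin(r) + 4*cos(r).
Then F(pi/6) - F(0) = (1 + 2*sqrt(3)) - (4) = -3 + 2*sqrt(3).

-3 + 2*sqrt(3)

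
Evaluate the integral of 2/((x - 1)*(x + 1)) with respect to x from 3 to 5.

Factor the denominator: x**2 - 1 = (x + 1)(x - 1).
Partial fractions: 2/((x - 1)*(x + 1)) = -1/(x + 1) + 1/(x - 1).
An antiderivative is F(x) = log(x - 1) - log(x + 1).
Then F(5) - F(3) = (log(2/3)) - (-log(2)) = log(4/3).

log(4/3)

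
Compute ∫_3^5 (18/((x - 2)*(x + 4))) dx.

Factor the denominator: x**2 + 2*x - 8 = (x + 4)(x - 2).
Partial fractions: 18/((x - 2)*(x + 4)) = -3/(x + 4) + 3/(x - 2).
An antiderivative is F(x) = 3*log(x - 2) - 3*log(x + 4).
Then F(5) - F(3) = (-log(27)) - (-3*log(7)) = -3*log(3) + 3*log(7).

-3*log(3) + 3*log(7)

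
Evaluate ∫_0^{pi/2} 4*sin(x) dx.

4

An antiderivative is F(x) = -4*cos(x).
Then F(pi/2) - F(0) = (0) - (-4) = 4.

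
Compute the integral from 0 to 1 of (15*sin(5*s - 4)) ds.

Let u = 5*s - 4, so du = 5 ds. When s = 0, u = -4; when s = 1, u = 1.
The integral becomes 3·∫ sin(u) du from -4 to 1, with antiderivative -3*cos(u).
Back in s: F(s) = -3*cos(5*s - 4).
Then F(1) - F(0) = (-3*cos(1)) - (-3*cos(4)) = 3*cos(4) - 3*cos(1).

3*cos(4) - 3*cos(1)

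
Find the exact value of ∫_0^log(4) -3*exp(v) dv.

-9

An antiderivative is F(v) = -3*exp(v).
Then F(log(4)) - F(0) = (-12) - (-3) = -9.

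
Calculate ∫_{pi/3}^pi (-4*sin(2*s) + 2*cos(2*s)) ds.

3 - sqrt(3)/2

An antiderivative is F(s) = sin(2*s) + 2*cos(2*s).
Then F(pi) - F(pi/3) = (2) - (-1 + sqrt(3)/2) = 3 - sqrt(3)/2.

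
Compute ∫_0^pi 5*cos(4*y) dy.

0

An antiderivative is F(y) = 5*sin(4*y)/4.
Then F(pi) - F(0) = (0) - (0) = 0.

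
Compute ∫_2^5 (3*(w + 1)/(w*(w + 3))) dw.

log(32/5)

Factor the denominator: w**2 + 3*w = (w + 3)w.
Partial fractions: 3*(w + 1)/(w*(w + 3)) = 2/(w + 3) + 1/w.
An antiderivative is F(w) = log(w) + 2*log(w + 3).
Then F(5) - F(2) = (log(5) + 6*log(2)) - (log(50)) = log(32/5).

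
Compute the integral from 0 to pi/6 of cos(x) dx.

An antiderivative is F(x) = sin(x).
Then F(pi/6) - F(0) = (1/2) - (0) = 1/2.

1/2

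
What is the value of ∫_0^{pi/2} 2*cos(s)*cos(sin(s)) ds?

2*sin(1)

Let u = sin(s), so du = cos(s) ds. When s = 0, u = 0; when s = pi/2, u = 1.
The integral becomes 2·∫ cos(u) du from 0 to 1, with antiderivative 2*sin(u).
Back in s: F(s) = 2*sin(sin(s)).
Then F(pi/2) - F(0) = (2*sin(1)) - (0) = 2*sin(1).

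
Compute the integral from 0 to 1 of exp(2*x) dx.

-1/2 + exp(2)/2

An antiderivative is F(x) = exp(2*x)/2.
Then F(1) - F(0) = (exp(2)/2) - (1/2) = -1/2 + exp(2)/2.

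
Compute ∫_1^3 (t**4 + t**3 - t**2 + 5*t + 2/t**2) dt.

By the power rule, an antiderivative is F(t) = t**5/5 + t**4/4 - t**3/3 + 5*t**2/2 - 2/t.
Then F(3) - F(1) = (4901/60) - (37/60) = 1216/15.

1216/15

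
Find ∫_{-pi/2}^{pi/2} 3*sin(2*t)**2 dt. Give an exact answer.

Use the identity sin^2(2*t) = (1 - cos(4*t))/2.
An antiderivative is F(t) = 3*t/2 - 3*sin(4*t)/8.
Then F(pi/2) - F(-pi/2) = (3*pi/4) - (-3*pi/4) = 3*pi/2.

3*pi/2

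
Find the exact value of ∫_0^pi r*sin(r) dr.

Integrate by parts once (u = r, dv = sin(r) dr).
An antiderivative is F(r) = -r*cos(r) + sin(r).
Then F(pi) - F(0) = (pi) - (0) = pi.

pi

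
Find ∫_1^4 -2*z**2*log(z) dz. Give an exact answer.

Integrate by parts once (u = ln z, dv = -2*z**2 dz).
An antiderivative is F(z) = -2*z**3*(3*log(z) - 1)/9.
Then F(4) - F(1) = (128/9 - 256*log(2)/3) - (2/9) = 14 - 256*log(2)/3.

14 - 256*log(2)/3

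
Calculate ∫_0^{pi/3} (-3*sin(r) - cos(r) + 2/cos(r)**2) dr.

-3/2 + 3*sqrt(3)/2

An antiderivative is F(r) = -sin(r) + 3*cos(r) + 2*tan(r).
Then F(pi/3) - F(0) = (3/2 + 3*sqrt(3)/2) - (3) = -3/2 + 3*sqrt(3)/2.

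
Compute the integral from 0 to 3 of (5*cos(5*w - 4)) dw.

sin(11) + sin(4)

Let u = 5*w - 4, so du = 5 dw. When w = 0, u = -4; when w = 3, u = 11.
The integral becomes ∫ cos(u) du from -4 to 11, with antiderivative sin(u).
Back in w: F(w) = sin(5*w - 4).
Then F(3) - F(0) = (sin(11)) - (-sin(4)) = sin(11) + sin(4).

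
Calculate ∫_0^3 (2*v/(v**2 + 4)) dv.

Let u = v**2 + 4, so du = 2*v dv. When v = 0, u = 4; when v = 3, u = 13.
The integral becomes ∫ 1/u du from 4 to 13, with antiderivative log(u).
Back in v: F(v) = log(v**2 + 4).
Then F(3) - F(0) = (log(13)) - (log(4)) = log(13/4).

log(13/4)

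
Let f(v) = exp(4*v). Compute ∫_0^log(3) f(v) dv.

20

Let u = exp(v), so du = exp(v) dv. When v = 0, u = 1; when v = log(3), u = 3.
The integral becomes ∫ u**3 du from 1 to 3, with antiderivative u**4/4.
Back in v: F(v) = exp(4*v)/4.
Then F(log(3)) - F(0) = (81/4) - (1/4) = 20.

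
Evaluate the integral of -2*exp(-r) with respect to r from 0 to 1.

-2 + 2*exp(-1)

An antiderivative is F(r) = 2*exp(-r).
Then F(1) - F(0) = (2*exp(-1)) - (2) = -2 + 2*exp(-1).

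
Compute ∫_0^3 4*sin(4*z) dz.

Let u = 4*z, so du = 4 dz. When z = 0, u = 0; when z = 3, u = 12.
The integral becomes ∫ sin(u) du from 0 to 12, with antiderivative -cos(u).
Back in z: F(z) = -cos(4*z).
Then F(3) - F(0) = (-cos(12)) - (-1) = 1 - cos(12).

1 - cos(12)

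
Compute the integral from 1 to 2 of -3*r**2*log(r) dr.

7/3 - 8*log(2)

Integrate by parts once (u = ln r, dv = -3*r**2 dr).
An antiderivative is F(r) = -r**3*(3*log(r) - 1)/3.
Then F(2) - F(1) = (8/3 - 8*log(2)) - (1/3) = 7/3 - 8*log(2).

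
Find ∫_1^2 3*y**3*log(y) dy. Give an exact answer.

-45/16 + 12*log(2)

Integrate by parts once (u = ln y, dv = 3*y**3 dy).
An antiderivative is F(y) = 3*y**4*(4*log(y) - 1)/16.
Then F(2) - F(1) = (-3 + 12*log(2)) - (-3/16) = -45/16 + 12*log(2).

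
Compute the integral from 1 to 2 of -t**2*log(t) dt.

Integrate by parts once (u = ln t, dv = -t**2 dt).
An antiderivative is F(t) = -t**3*(3*log(t) - 1)/9.
Then F(2) - F(1) = (8/9 - 8*log(2)/3) - (1/9) = 7/9 - 8*log(2)/3.

7/9 - 8*log(2)/3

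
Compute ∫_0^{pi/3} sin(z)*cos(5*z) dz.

-3/16

Use the identity sin(z)cos(5*z) = [sin(6*z) + sin(-4*z)]/2.
An antiderivative is F(z) = cos(4*z)/8 - cos(6*z)/12.
Then F(pi/3) - F(0) = (-7/48) - (1/24) = -3/16.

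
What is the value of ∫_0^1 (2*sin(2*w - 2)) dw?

-1 + cos(2)

Let u = 2*w - 2, so du = 2 dw. When w = 0, u = -2; when w = 1, u = 0.
The integral becomes ∫ sin(u) du from -2 to 0, with antiderivative -cos(u).
Back in w: F(w) = -cos(2*w - 2).
Then F(1) - F(0) = (-1) - (-cos(2)) = -1 + cos(2).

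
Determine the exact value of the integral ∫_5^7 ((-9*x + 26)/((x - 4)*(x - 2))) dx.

-4*log(5) - log(3)

Factor the denominator: x**2 - 6*x + 8 = (x - 2)(x - 4).
Partial fractions: (-9*x + 26)/((x - 4)*(x - 2)) = -4/(x - 2) - 5/(x - 4).
An antiderivative is F(x) = -5*log(x - 4) - 4*log(x - 2).
Then F(7) - F(5) = (-4*log(5) - 5*log(3)) - (-log(81)) = -4*log(5) - log(3).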